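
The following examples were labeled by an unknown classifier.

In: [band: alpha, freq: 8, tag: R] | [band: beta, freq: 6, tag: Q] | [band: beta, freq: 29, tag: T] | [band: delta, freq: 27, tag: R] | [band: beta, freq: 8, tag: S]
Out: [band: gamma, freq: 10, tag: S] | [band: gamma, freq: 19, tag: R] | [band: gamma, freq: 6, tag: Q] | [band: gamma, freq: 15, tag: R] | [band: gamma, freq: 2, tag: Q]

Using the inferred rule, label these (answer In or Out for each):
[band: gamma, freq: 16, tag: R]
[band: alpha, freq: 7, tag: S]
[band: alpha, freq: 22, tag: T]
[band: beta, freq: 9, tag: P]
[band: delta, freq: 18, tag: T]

'In' ⟺ band is not gamma.

Out, In, In, In, In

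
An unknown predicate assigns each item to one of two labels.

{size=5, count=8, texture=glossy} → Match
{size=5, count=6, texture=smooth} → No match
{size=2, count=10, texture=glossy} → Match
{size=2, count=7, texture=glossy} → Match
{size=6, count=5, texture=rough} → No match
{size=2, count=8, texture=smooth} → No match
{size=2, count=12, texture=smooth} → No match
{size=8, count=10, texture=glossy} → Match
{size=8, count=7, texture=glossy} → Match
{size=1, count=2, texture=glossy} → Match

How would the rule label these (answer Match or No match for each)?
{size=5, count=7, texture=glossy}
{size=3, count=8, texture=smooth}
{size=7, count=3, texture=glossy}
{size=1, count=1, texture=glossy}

Comparing the two groups points to one rule — texture is glossy.
{size=5, count=7, texture=glossy} → texture is glossy → Match. {size=3, count=8, texture=smooth} → texture is smooth → No match. {size=7, count=3, texture=glossy} → texture is glossy → Match. {size=1, count=1, texture=glossy} → texture is glossy → Match.

Match, No match, Match, Match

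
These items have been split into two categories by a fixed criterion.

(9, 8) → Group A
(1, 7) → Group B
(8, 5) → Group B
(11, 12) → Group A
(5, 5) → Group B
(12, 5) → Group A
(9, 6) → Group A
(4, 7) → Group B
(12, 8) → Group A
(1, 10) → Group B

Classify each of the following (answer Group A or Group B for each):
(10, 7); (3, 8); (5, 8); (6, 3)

Group A, Group B, Group B, Group B

Every 'Group A' example satisfies: sum ≥ 15. None of the 'Group B' examples do.
Group A: (10, 7), since 10+7 = 17.
Group B: (3, 8), since 3+8 = 11.
Group B: (5, 8), since 5+8 = 13.
Group B: (6, 3), since 6+3 = 9.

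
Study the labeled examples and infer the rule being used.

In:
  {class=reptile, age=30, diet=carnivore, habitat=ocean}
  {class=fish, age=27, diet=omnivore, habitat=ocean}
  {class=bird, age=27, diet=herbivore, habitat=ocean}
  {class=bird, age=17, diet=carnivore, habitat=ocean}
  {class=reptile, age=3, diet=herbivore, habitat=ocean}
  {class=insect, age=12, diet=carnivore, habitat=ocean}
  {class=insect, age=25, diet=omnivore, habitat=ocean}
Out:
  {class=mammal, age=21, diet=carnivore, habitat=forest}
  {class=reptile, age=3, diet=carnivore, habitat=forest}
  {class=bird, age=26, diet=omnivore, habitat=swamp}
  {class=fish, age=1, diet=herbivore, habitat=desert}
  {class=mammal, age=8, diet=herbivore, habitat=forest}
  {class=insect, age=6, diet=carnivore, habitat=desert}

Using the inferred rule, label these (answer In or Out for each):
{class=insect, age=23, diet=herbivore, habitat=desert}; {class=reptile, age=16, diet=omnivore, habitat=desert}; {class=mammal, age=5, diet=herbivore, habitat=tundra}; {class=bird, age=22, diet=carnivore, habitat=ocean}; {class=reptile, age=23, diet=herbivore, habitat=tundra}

All 'In' examples share one property — habitat is ocean — and every 'Out' example lacks it.
{class=insect, age=23, diet=herbivore, habitat=desert}: habitat is desert — doesn't qualify, so Out.
{class=reptile, age=16, diet=omnivore, habitat=desert}: habitat is desert — doesn't qualify, so Out.
{class=mammal, age=5, diet=herbivore, habitat=tundra}: habitat is tundra — doesn't qualify, so Out.
{class=bird, age=22, diet=carnivore, habitat=ocean}: habitat is ocean — fits, so In.
{class=reptile, age=23, diet=herbivore, habitat=tundra}: habitat is tundra — doesn't qualify, so Out.

Out, Out, Out, In, Out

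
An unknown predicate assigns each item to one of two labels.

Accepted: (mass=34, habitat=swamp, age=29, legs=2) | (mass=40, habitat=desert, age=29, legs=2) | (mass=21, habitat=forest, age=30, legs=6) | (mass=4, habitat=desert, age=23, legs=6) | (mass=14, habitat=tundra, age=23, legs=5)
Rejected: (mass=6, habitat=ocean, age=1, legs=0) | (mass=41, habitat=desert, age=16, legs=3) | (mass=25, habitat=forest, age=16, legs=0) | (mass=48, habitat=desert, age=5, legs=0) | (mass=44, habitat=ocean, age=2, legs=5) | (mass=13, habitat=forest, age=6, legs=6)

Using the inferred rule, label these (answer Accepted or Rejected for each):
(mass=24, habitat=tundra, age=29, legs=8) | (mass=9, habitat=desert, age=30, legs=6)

Accepted, Accepted

The simplest hypothesis consistent with all the labels is: age ≥ 23.
Accepted: (mass=24, habitat=tundra, age=29, legs=8), since age = 29.
Accepted: (mass=9, habitat=desert, age=30, legs=6), since age = 30.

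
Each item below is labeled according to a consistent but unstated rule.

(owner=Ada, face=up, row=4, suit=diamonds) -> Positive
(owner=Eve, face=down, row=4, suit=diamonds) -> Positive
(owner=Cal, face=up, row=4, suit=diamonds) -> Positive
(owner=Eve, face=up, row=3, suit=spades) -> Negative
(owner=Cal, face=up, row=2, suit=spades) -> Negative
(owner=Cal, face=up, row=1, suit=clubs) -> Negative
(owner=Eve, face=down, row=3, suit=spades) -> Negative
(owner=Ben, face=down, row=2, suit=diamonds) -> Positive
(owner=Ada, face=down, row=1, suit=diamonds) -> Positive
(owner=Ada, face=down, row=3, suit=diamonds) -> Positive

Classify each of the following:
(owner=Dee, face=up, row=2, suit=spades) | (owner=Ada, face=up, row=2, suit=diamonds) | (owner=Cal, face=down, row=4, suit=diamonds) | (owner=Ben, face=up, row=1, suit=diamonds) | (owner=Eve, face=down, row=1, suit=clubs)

The rule appears to be: suit is diamonds.
(owner=Dee, face=up, row=2, suit=spades): suit is spades, doesn't match → Negative. (owner=Ada, face=up, row=2, suit=diamonds): suit is diamonds, satisfies this → Positive. (owner=Cal, face=down, row=4, suit=diamonds): suit is diamonds, satisfies this → Positive. (owner=Ben, face=up, row=1, suit=diamonds): suit is diamonds, satisfies this → Positive. (owner=Eve, face=down, row=1, suit=clubs): suit is clubs, doesn't match → Negative.

Negative, Positive, Positive, Positive, Negative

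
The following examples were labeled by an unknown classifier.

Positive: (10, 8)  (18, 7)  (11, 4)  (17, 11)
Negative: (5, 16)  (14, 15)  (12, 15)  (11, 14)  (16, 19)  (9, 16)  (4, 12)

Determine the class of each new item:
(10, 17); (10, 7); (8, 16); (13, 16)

Negative, Positive, Negative, Negative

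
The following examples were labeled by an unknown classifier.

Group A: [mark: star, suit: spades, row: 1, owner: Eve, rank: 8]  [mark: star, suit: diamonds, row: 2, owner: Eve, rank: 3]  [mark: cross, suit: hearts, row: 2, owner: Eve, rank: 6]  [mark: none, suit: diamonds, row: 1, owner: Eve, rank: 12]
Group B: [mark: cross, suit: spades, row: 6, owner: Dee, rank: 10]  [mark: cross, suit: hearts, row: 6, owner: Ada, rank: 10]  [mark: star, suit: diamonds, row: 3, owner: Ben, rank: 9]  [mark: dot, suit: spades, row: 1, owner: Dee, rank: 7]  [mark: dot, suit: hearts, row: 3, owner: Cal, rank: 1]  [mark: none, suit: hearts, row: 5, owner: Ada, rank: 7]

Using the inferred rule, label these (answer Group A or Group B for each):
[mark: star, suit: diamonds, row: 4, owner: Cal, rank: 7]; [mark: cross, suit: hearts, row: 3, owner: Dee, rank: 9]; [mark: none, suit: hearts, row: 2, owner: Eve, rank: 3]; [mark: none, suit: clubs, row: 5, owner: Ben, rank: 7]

The classifier is using: owner is Eve.
[mark: star, suit: diamonds, row: 4, owner: Cal, rank: 7]: owner is Cal, doesn't qualify → Group B. [mark: cross, suit: hearts, row: 3, owner: Dee, rank: 9]: owner is Dee, doesn't qualify → Group B. [mark: none, suit: hearts, row: 2, owner: Eve, rank: 3]: owner is Eve, matches → Group A. [mark: none, suit: clubs, row: 5, owner: Ben, rank: 7]: owner is Ben, doesn't qualify → Group B.

Group B, Group B, Group A, Group B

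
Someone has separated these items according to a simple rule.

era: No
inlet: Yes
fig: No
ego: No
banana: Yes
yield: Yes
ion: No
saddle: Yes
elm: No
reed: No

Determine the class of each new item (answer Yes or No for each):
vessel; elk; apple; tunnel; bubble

Yes, No, Yes, Yes, Yes

The simplest hypothesis consistent with all the labels is: length ≥ 5.
vessel → length 6 → Yes. elk → length 3 → No. apple → length 5 → Yes. tunnel → length 6 → Yes. bubble → length 6 → Yes.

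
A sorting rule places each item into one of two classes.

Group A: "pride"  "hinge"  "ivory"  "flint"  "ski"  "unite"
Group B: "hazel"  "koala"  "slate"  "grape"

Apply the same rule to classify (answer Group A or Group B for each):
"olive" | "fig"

The classifier is using: contains 'i'.
"olive" — has 'i', hence Group A.
"fig" — has 'i', hence Group A.

Group A, Group A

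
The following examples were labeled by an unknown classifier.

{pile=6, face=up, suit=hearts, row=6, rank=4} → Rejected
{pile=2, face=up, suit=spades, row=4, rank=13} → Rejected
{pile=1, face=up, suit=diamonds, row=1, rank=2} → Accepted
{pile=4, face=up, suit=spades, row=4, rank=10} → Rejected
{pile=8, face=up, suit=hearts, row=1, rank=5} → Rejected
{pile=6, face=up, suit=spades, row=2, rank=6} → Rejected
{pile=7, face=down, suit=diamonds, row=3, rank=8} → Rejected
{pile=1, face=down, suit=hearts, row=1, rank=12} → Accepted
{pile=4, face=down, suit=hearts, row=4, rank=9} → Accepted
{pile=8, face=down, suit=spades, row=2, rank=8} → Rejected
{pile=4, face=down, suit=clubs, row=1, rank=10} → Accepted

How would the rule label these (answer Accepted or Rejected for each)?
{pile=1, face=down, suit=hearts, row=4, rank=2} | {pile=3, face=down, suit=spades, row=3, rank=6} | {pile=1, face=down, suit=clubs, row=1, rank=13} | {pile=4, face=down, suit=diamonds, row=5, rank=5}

Accepted, Rejected, Accepted, Accepted

The classifier is using: suit is not spades AND pile ≤ 4.
{pile=1, face=down, suit=hearts, row=4, rank=2} — suit is hearts, pile = 1, hence Accepted. {pile=3, face=down, suit=spades, row=3, rank=6} — suit is spades, pile = 3, hence Rejected. {pile=1, face=down, suit=clubs, row=1, rank=13} — suit is clubs, pile = 1, hence Accepted. {pile=4, face=down, suit=diamonds, row=5, rank=5} — suit is diamonds, pile = 4, hence Accepted.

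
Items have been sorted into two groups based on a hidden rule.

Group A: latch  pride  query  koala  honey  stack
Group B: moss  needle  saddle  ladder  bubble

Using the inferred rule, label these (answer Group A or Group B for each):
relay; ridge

All 'Group A' examples share one property — odd length — and every 'Group B' example lacks it.
relay — length 5, hence Group A. ridge — length 5, hence Group A.

Group A, Group A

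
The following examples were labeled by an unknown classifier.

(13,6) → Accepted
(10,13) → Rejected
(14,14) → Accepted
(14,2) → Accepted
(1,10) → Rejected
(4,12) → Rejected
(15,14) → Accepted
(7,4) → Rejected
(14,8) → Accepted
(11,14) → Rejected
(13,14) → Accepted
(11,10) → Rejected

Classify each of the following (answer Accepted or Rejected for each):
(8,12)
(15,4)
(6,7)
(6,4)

Rejected, Accepted, Rejected, Rejected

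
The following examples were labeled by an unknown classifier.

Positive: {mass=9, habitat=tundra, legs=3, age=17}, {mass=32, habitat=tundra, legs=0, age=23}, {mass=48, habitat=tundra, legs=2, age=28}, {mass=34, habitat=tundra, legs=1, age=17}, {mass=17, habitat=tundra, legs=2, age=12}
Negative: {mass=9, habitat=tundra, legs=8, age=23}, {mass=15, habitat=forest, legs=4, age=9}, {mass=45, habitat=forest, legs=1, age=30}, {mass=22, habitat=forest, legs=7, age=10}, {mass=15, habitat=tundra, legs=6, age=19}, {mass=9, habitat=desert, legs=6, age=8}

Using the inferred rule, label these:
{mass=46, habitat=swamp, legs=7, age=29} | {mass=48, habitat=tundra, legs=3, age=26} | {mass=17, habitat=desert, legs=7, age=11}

Negative, Positive, Negative

The rule appears to be: habitat is tundra AND legs ≤ 3.
{mass=46, habitat=swamp, legs=7, age=29}: habitat is swamp, legs = 7, doesn't match → Negative.
{mass=48, habitat=tundra, legs=3, age=26}: habitat is tundra, legs = 3, has this property → Positive.
{mass=17, habitat=desert, legs=7, age=11}: habitat is desert, legs = 7, doesn't match → Negative.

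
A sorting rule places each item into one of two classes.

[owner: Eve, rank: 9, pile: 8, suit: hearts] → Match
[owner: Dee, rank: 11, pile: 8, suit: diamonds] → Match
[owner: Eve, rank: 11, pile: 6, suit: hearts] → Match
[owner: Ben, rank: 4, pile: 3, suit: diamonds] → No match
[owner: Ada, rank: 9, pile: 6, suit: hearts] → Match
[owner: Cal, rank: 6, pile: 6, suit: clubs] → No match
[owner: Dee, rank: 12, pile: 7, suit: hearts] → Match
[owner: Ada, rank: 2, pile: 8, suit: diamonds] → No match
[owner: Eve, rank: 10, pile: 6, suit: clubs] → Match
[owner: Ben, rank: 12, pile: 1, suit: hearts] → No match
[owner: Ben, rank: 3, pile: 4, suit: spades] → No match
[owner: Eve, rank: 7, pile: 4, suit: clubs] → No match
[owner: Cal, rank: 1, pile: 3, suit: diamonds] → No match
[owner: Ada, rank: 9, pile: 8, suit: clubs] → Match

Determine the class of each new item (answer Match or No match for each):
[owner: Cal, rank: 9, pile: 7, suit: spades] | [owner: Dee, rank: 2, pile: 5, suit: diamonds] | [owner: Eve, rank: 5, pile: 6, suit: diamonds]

Match, No match, No match

The common property of the 'Match' items is: pile ≥ 3 AND rank ≥ 9. No 'No match' item has it.
[owner: Cal, rank: 9, pile: 7, suit: spades] → pile = 7, rank = 9 → Match. [owner: Dee, rank: 2, pile: 5, suit: diamonds] → pile = 5, rank = 2 → No match. [owner: Eve, rank: 5, pile: 6, suit: diamonds] → pile = 6, rank = 5 → No match.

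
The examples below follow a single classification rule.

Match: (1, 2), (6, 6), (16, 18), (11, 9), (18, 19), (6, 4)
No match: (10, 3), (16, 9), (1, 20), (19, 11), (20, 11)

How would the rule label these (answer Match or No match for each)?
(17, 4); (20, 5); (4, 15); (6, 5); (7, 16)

Rule: |first − second| ≤ 2. This holds for each 'Match' example and fails for each 'No match' one.
(17, 4) — |17−4| = 13, hence No match. (20, 5) — |20−5| = 15, hence No match. (4, 15) — |4−15| = 11, hence No match. (6, 5) — |6−5| = 1, hence Match. (7, 16) — |7−16| = 9, hence No match.

No match, No match, No match, Match, No match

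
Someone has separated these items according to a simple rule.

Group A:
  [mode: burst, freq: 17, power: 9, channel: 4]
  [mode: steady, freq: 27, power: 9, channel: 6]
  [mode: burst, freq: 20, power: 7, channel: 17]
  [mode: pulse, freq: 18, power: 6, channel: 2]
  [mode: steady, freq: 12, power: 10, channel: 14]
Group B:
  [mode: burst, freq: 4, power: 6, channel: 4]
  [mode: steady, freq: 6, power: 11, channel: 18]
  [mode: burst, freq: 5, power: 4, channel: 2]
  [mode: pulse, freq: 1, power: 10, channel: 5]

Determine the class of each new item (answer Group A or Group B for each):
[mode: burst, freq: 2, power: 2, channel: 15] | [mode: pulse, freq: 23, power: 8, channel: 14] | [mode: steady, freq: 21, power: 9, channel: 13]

'Group A' ⟺ freq ≥ 12.
[mode: burst, freq: 2, power: 2, channel: 15] — freq = 2, hence Group B.
[mode: pulse, freq: 23, power: 8, channel: 14] — freq = 23, hence Group A.
[mode: steady, freq: 21, power: 9, channel: 13] — freq = 21, hence Group A.

Group B, Group A, Group A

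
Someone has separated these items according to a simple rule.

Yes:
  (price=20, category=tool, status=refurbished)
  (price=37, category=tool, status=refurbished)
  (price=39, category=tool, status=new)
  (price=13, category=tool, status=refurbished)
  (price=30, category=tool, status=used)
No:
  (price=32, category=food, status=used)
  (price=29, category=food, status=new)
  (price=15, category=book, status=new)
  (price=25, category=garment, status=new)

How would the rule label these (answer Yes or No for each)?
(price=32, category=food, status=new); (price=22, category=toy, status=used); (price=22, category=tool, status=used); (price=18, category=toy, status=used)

No, No, Yes, No

Checking candidate rules against both groups, what survives is: category is tool.
(price=32, category=food, status=new): category is food, doesn't match → No. (price=22, category=toy, status=used): category is toy, doesn't match → No. (price=22, category=tool, status=used): category is tool, satisfies this → Yes. (price=18, category=toy, status=used): category is toy, doesn't match → No.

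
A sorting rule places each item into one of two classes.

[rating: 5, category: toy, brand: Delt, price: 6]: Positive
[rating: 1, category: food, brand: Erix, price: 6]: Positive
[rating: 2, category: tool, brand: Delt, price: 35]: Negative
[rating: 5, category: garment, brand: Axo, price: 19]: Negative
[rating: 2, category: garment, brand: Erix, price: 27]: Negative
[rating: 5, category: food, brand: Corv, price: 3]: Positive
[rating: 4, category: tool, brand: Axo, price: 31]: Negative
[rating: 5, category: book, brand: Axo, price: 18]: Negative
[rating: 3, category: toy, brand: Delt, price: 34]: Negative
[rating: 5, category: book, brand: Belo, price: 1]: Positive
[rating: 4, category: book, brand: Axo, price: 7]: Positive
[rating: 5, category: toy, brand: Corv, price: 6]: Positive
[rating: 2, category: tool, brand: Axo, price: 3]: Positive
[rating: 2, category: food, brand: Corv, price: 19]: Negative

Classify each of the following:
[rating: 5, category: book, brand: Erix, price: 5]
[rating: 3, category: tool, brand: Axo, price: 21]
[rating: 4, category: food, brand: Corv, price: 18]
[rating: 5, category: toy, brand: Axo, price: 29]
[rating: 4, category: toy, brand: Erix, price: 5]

The simplest hypothesis consistent with all the labels is: price ≤ 7.
Positive: [rating: 5, category: book, brand: Erix, price: 5], since price = 5.
Negative: [rating: 3, category: tool, brand: Axo, price: 21], since price = 21.
Negative: [rating: 4, category: food, brand: Corv, price: 18], since price = 18.
Negative: [rating: 5, category: toy, brand: Axo, price: 29], since price = 29.
Positive: [rating: 4, category: toy, brand: Erix, price: 5], since price = 5.

Positive, Negative, Negative, Negative, Positive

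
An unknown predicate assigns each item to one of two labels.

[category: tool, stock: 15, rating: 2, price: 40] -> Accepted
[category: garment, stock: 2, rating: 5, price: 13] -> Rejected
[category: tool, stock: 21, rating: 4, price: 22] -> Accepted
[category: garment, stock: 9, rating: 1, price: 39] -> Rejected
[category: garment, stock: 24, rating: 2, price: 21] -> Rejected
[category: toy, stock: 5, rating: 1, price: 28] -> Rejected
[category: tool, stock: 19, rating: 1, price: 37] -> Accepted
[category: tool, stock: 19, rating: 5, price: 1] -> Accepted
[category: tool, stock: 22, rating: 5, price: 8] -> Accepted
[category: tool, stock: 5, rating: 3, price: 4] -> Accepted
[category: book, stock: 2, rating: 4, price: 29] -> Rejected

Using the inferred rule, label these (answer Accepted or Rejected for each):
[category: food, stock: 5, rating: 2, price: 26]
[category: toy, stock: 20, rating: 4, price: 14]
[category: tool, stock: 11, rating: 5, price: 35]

Rejected, Rejected, Accepted

The rule appears to be: category is tool.
[category: food, stock: 5, rating: 2, price: 26]: category is food, doesn't qualify → Rejected.
[category: toy, stock: 20, rating: 4, price: 14]: category is toy, doesn't qualify → Rejected.
[category: tool, stock: 11, rating: 5, price: 35]: category is tool, has this property → Accepted.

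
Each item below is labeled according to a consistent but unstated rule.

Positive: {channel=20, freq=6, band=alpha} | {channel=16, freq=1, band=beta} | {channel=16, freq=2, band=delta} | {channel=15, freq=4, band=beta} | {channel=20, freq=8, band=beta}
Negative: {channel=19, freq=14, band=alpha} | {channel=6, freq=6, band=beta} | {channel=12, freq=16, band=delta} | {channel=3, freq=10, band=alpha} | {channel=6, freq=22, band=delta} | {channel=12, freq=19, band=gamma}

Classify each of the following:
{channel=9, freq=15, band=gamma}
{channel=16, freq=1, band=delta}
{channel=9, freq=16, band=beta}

All 'Positive' examples share one property — channel ≥ 12 AND freq ≤ 8 — and every 'Negative' example lacks it.
Negative: {channel=9, freq=15, band=gamma}, since channel = 9, freq = 15.
Positive: {channel=16, freq=1, band=delta}, since channel = 16, freq = 1.
Negative: {channel=9, freq=16, band=beta}, since channel = 9, freq = 16.

Negative, Positive, Negative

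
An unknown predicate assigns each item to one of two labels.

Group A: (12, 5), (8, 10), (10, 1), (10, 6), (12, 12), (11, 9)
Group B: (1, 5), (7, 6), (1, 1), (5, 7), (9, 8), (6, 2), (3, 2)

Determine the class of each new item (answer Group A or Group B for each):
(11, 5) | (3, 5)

Group A, Group B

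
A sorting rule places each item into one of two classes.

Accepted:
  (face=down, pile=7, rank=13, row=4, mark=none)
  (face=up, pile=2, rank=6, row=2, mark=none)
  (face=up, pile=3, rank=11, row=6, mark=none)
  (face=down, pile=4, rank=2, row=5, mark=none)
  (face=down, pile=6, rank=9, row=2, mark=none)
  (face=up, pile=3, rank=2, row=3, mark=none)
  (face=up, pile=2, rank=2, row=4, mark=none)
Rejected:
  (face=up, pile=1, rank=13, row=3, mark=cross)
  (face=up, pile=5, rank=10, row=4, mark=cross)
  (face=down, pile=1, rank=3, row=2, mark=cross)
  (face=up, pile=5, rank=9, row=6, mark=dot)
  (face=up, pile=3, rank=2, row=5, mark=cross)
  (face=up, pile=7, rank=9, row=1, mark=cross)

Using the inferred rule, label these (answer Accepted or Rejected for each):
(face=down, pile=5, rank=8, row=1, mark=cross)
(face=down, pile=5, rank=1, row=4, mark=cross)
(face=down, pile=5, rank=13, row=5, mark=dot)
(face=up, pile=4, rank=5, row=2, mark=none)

Checking candidate rules against both groups, what survives is: mark is none.
(face=down, pile=5, rank=8, row=1, mark=cross): Rejected (mark is cross).
(face=down, pile=5, rank=1, row=4, mark=cross): Rejected (mark is cross).
(face=down, pile=5, rank=13, row=5, mark=dot): Rejected (mark is dot).
(face=up, pile=4, rank=5, row=2, mark=none): Accepted (mark is none).

Rejected, Rejected, Rejected, Accepted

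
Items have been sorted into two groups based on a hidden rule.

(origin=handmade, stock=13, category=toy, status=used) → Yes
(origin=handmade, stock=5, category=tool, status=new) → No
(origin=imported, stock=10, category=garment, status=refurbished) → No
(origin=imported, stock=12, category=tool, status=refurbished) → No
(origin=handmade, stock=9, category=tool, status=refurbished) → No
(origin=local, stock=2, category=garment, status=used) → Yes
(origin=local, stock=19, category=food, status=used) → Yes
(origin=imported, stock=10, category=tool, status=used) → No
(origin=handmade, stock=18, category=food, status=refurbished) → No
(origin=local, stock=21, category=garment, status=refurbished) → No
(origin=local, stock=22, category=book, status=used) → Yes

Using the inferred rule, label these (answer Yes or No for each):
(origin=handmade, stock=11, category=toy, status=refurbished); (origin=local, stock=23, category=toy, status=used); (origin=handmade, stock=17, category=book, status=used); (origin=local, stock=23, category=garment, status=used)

No, Yes, Yes, Yes

One predicate separates the groups cleanly: status is used AND stock ≠ 10.
(origin=handmade, stock=11, category=toy, status=refurbished): No (status is refurbished, stock = 11). (origin=local, stock=23, category=toy, status=used): Yes (status is used, stock = 23). (origin=handmade, stock=17, category=book, status=used): Yes (status is used, stock = 17). (origin=local, stock=23, category=garment, status=used): Yes (status is used, stock = 23).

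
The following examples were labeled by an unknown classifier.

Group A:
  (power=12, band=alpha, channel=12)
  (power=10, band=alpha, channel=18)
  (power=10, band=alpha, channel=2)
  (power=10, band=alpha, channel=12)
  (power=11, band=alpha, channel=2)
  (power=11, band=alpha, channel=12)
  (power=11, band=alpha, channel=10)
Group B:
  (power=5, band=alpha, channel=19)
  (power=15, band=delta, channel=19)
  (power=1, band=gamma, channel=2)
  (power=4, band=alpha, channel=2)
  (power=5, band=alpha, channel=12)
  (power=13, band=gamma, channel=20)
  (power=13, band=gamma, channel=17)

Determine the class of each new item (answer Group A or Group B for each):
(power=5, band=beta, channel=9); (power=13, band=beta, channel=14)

The common property of the 'Group A' items is: band is alpha AND power ≥ 10. No 'Group B' item has it.
Group B: (power=5, band=beta, channel=9), since band is beta, power = 5.
Group B: (power=13, band=beta, channel=14), since band is beta, power = 13.

Group B, Group B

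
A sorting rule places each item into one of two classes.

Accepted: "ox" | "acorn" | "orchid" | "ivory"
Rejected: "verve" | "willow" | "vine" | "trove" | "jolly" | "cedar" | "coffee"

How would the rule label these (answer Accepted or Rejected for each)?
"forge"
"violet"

The common property of the 'Accepted' items is: starts with a vowel. No 'Rejected' item has it.

Rejected, Rejected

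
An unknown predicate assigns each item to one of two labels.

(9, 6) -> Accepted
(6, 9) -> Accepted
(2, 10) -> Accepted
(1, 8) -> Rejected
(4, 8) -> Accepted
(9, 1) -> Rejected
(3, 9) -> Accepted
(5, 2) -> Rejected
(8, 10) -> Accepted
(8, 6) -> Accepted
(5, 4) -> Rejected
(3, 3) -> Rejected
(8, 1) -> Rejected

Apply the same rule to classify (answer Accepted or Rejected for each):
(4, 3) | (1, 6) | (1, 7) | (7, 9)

Every 'Accepted' example satisfies: sum ≥ 12. None of the 'Rejected' examples do.
Rejected: (4, 3), since 4+3 = 7. Rejected: (1, 6), since 1+6 = 7. Rejected: (1, 7), since 1+7 = 8. Accepted: (7, 9), since 7+9 = 16.

Rejected, Rejected, Rejected, Accepted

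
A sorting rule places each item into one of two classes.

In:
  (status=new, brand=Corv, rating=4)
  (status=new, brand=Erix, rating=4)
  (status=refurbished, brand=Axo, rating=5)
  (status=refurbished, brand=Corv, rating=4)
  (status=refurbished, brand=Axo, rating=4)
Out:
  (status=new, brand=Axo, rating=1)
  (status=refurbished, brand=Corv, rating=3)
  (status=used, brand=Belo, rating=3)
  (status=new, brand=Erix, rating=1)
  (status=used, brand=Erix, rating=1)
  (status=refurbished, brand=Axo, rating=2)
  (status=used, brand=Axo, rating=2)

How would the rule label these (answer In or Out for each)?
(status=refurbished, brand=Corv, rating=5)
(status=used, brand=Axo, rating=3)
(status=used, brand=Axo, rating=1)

In, Out, Out

The pattern is that an item is 'In' exactly when: rating ≥ 4.
(status=refurbished, brand=Corv, rating=5): In (rating = 5).
(status=used, brand=Axo, rating=3): Out (rating = 3).
(status=used, brand=Axo, rating=1): Out (rating = 1).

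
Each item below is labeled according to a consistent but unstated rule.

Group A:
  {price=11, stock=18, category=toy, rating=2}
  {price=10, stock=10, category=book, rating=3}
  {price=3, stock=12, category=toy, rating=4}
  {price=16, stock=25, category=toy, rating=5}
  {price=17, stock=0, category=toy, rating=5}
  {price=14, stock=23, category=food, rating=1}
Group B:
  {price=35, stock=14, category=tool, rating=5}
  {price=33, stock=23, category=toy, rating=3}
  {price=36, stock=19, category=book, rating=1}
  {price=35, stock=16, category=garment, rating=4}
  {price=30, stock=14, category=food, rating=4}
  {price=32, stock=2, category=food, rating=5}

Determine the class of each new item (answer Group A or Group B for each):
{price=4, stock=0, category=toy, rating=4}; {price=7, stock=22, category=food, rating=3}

'Group A' ⟺ price ≤ 17.

Group A, Group A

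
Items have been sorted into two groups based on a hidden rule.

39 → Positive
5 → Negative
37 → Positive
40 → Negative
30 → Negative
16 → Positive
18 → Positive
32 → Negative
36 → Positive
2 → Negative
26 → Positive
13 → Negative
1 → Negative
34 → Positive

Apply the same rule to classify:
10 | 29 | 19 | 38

One predicate separates the groups cleanly: digit sum ≥ 6.
10 — digit sum 1+0 = 1, hence Negative. 29 — digit sum 2+9 = 11, hence Positive. 19 — digit sum 1+9 = 10, hence Positive. 38 — digit sum 3+8 = 11, hence Positive.

Negative, Positive, Positive, Positive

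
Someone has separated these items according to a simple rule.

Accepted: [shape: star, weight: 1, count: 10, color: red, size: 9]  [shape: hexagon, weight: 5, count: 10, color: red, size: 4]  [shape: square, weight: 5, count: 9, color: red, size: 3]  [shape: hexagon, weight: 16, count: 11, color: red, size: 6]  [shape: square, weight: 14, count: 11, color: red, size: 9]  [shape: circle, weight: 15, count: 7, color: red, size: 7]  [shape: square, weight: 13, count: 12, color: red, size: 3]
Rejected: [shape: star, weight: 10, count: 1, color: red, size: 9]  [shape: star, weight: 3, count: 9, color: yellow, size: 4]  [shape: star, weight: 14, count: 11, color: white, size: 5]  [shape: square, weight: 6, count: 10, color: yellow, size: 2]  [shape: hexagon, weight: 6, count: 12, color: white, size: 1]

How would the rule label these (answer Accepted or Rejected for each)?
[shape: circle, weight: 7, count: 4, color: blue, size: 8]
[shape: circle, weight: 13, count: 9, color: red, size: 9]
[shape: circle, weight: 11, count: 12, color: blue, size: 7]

Every 'Accepted' example satisfies: color is red AND count ≥ 7. None of the 'Rejected' examples do.
[shape: circle, weight: 7, count: 4, color: blue, size: 8] → color is blue, count = 4 → Rejected.
[shape: circle, weight: 13, count: 9, color: red, size: 9] → color is red, count = 9 → Accepted.
[shape: circle, weight: 11, count: 12, color: blue, size: 7] → color is blue, count = 12 → Rejected.

Rejected, Accepted, Rejected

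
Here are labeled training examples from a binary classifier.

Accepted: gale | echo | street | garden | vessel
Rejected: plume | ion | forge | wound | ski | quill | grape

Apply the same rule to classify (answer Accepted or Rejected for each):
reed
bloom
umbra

Accepted, Rejected, Rejected

A rule that fits every label: even length — true of each 'Accepted' example, false of each 'Rejected' one.
reed: length 4, matches → Accepted.
bloom: length 5, fails the rule → Rejected.
umbra: length 5, fails the rule → Rejected.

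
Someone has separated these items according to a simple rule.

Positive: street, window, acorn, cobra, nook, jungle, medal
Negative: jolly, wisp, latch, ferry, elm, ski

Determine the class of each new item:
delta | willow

Positive, Positive

A rule that fits every label: has ≥ 2 vowels — true of each 'Positive' example, false of each 'Negative' one.
delta — 2 vowels, hence Positive.
willow — 2 vowels, hence Positive.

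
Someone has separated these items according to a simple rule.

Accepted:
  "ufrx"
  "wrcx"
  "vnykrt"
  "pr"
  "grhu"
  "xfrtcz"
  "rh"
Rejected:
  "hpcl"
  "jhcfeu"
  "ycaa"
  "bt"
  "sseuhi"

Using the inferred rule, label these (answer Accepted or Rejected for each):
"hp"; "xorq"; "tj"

Every 'Accepted' example satisfies: contains 'r'. None of the 'Rejected' examples do.
"hp" — no 'r', hence Rejected. "xorq" — has 'r', hence Accepted. "tj" — no 'r', hence Rejected.

Rejected, Accepted, Rejected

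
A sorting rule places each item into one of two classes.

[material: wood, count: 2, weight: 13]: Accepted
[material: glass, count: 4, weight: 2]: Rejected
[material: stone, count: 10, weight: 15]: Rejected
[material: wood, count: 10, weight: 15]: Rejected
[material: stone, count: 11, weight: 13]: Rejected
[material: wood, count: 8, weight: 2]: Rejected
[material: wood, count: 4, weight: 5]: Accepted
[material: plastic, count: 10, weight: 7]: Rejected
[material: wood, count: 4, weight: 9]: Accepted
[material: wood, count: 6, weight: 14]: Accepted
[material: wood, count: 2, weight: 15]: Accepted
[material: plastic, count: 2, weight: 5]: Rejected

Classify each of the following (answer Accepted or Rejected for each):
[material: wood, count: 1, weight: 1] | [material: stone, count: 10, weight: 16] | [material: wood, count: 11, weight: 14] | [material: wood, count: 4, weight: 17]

Accepted, Rejected, Rejected, Accepted

The simplest hypothesis consistent with all the labels is: material is wood AND count ≤ 6.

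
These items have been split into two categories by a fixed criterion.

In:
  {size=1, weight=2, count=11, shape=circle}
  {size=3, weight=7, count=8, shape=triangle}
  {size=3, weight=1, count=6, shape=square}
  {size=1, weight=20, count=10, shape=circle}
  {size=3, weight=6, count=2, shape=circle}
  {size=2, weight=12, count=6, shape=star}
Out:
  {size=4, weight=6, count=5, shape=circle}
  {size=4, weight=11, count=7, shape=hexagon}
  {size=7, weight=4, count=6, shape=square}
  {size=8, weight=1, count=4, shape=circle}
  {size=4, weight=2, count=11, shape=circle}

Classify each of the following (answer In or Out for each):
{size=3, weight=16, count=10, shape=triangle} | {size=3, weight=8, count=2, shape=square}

In, In

Rule: size ≤ 3. This holds for each 'In' example and fails for each 'Out' one.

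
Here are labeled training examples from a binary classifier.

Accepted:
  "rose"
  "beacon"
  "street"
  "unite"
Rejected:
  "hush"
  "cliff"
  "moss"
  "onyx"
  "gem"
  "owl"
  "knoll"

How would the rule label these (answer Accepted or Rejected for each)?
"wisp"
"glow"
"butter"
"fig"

Rejected, Rejected, Accepted, Rejected

Every 'Accepted' example satisfies: has ≥ 2 vowels. None of the 'Rejected' examples do.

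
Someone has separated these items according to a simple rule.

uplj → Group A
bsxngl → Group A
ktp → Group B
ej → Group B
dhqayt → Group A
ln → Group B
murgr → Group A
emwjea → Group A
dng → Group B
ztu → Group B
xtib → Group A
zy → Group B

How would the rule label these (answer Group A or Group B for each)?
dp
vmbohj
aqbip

Group B, Group A, Group A

All 'Group A' examples share one property — length ≥ 4 — and every 'Group B' example lacks it.
dp — length 2, hence Group B. vmbohj — length 6, hence Group A. aqbip — length 5, hence Group A.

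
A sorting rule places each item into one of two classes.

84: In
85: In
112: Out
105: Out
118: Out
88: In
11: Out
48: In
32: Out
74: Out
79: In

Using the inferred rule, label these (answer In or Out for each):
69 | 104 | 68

In, Out, In

One predicate separates the groups cleanly: digit sum ≥ 12.
In: 69, since digit sum 6+9 = 15. Out: 104, since digit sum 1+0+4 = 5. In: 68, since digit sum 6+8 = 14.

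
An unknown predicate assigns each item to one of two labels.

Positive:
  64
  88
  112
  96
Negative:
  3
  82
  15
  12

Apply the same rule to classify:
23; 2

Negative, Negative

The rule appears to be: multiple of 8.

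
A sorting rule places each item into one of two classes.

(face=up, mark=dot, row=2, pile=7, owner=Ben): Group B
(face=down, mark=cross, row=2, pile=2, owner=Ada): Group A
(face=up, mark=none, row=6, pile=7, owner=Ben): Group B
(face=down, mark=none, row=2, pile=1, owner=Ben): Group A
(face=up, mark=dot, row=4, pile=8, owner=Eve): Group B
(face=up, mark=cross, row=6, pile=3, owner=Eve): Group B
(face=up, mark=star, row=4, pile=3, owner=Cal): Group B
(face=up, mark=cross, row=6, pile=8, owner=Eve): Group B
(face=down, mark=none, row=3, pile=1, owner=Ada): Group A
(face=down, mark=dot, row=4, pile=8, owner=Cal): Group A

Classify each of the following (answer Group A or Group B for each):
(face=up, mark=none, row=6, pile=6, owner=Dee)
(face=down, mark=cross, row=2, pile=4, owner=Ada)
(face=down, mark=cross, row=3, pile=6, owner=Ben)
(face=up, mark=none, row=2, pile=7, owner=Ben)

Comparing the two groups points to one rule — face is down.

Group B, Group A, Group A, Group B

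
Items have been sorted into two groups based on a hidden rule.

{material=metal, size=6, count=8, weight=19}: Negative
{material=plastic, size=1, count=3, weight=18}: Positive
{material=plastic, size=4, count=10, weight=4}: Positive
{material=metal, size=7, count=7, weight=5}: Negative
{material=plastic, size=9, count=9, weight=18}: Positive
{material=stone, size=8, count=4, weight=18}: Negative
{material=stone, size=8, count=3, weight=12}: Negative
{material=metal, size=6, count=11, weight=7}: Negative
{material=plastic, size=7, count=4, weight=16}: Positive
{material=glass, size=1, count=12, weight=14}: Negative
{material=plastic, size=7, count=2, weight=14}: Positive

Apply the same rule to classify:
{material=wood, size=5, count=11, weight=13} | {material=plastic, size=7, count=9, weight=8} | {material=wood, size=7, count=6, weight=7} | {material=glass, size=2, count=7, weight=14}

Negative, Positive, Negative, Negative

Every 'Positive' example satisfies: material is plastic. None of the 'Negative' examples do.
Negative: {material=wood, size=5, count=11, weight=13}, since material is wood.
Positive: {material=plastic, size=7, count=9, weight=8}, since material is plastic.
Negative: {material=wood, size=7, count=6, weight=7}, since material is wood.
Negative: {material=glass, size=2, count=7, weight=14}, since material is glass.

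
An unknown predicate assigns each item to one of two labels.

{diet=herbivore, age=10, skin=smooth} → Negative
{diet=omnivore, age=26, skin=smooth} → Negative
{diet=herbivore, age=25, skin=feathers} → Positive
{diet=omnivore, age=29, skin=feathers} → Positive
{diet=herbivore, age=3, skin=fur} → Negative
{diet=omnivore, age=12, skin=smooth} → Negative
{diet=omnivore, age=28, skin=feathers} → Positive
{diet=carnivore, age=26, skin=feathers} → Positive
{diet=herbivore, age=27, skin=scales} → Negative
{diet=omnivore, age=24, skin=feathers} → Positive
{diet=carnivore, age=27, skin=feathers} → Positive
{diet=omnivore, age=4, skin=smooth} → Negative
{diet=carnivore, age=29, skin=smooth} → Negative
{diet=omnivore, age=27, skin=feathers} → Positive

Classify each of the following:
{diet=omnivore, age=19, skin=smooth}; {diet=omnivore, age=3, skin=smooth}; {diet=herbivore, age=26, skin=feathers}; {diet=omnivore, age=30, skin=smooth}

Negative, Negative, Positive, Negative

'Positive' ⟺ skin is feathers.
{diet=omnivore, age=19, skin=smooth}: Negative (skin is smooth). {diet=omnivore, age=3, skin=smooth}: Negative (skin is smooth). {diet=herbivore, age=26, skin=feathers}: Positive (skin is feathers). {diet=omnivore, age=30, skin=smooth}: Negative (skin is smooth).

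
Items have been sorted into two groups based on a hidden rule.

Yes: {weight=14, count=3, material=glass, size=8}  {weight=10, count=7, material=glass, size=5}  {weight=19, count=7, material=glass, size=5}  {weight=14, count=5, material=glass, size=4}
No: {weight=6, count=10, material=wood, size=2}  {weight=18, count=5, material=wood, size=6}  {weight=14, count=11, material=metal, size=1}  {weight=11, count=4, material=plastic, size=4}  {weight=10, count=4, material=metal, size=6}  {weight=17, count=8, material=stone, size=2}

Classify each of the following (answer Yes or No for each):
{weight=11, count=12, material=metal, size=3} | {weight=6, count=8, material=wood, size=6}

No, No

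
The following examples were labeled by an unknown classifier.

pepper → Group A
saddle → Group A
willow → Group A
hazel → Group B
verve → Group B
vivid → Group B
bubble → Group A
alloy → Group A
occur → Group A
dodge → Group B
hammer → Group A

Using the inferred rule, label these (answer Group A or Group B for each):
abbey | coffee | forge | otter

Group A, Group A, Group B, Group A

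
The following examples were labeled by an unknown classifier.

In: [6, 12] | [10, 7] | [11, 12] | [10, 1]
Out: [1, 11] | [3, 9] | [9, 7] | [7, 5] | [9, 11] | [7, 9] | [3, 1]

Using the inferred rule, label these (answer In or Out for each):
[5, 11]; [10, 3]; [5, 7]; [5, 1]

The distinguishing property — product is even — holds for all the 'In' cases and none of the 'Out' cases.

Out, In, Out, Out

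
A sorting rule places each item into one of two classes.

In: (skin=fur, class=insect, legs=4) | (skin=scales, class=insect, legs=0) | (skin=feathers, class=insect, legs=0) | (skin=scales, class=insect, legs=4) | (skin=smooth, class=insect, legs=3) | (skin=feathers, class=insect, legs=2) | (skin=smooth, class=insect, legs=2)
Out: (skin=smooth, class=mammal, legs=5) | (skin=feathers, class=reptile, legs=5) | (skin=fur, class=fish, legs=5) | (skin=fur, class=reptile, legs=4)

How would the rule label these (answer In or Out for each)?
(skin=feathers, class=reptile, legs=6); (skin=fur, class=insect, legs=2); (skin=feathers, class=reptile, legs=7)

Out, In, Out

The distinguishing property — class is insect — holds for all the 'In' cases and none of the 'Out' cases.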